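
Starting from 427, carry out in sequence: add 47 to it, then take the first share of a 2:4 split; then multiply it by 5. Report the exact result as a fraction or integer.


Start with 427.
Step 1: Add 47: 427+47=474; split 2:4 first = 474*2/6 = 158
Step 2: Multiply by 5: 158 * 5 = 790
Final result = 790

790


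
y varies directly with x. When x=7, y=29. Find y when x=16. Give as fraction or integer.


Direct proportion: y = kx
Find k: k = 29/7 = 29/7
Compute y at x=16: y = 29/7 * 16
y = 464/7

464/7


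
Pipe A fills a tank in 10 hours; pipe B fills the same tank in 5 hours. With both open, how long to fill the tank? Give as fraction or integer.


Rate of A = 1/10 job per hour
Rate of B = 1/5 job per hour
Combined rate = 1/10 + 1/5
Find common denominator: (5 + 10)/(10*5) = 15/50
Combined rate = 3/10 job per hour
Time together = 1 / (3/10) = 10/3 hours

10/3


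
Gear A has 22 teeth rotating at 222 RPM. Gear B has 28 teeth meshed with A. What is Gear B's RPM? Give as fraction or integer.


Gear ratio: teeth_A * RPM_A = teeth_B * RPM_B
22 * 222 = 28 * RPM_B
4884 = 28 * RPM_B
RPM_B = 4884 / 28
RPM_B = 1221/7

1221/7


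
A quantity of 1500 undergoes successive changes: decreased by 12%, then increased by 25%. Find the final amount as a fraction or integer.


Start: 1500
Step 1: decrease by 12% => multiply by 88/100
  1500 * 88/100 = 1320
Step 2: increase by 25% => multiply by 125/100
  1320 * 125/100 = 1650
Final value = 1650

1650


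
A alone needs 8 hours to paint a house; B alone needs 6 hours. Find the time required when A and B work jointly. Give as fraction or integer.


Rate of A = 1/8 job per hour
Rate of B = 1/6 job per hour
Combined rate = 1/8 + 1/6
Find common denominator: (6 + 8)/(8*6) = 14/48
Combined rate = 7/24 job per hour
Time together = 1 / (7/24) = 24/7 hours

24/7


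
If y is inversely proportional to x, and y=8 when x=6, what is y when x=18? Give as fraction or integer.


Inverse proportion: y = k/x
Find k: k = 6 * 8 = 48
Compute y at x=18: y = 48/18
y = 8/3

8/3


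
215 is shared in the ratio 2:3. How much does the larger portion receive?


Total parts = 2 + 3 = 5
Value per part = 215 / 5 = 43
First share = 2 * 43 = 86
Second share = 3 * 43 = 129
Larger share = 129

129


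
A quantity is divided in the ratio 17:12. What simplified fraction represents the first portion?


Total parts = 17 + 12 = 29
First part fraction = 17/29
Simplify: 17/29 = 17/29

17/29


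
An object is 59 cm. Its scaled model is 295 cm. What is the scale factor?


Original length = 59 cm
Scaled length = 295 cm
Scale factor = 295 / 59
= 5

5


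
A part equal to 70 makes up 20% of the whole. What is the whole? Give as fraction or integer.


Given: 70 is 20% of the whole
Set up: 70 = 20/100 * whole
whole = 70 * 100 / 20
whole = 7000 / 20
whole = 350

350


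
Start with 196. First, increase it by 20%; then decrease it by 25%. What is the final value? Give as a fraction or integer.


Start with 196.
Step 1: Increase by 20%: 196 * 120/100 = 1176/5
Step 2: Decrease by 25%: 1176/5 * 75/100 = 882/5
Final result = 882/5

882/5


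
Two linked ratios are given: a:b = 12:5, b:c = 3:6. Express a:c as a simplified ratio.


Given a:b = 12:5 and b:c = 3:6
Make b consistent. Multiply first ratio by 3: a:b = 36:15
Multiply second ratio by 5: b:c = 15:30
Now b = 15 in both, so a:b:c = 36:15:30
Therefore a:c = 36:30
Simplify by GCD: a:c = 6:5

6:5


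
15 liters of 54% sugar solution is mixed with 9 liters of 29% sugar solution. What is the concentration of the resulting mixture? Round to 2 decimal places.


Solute in mixture 1 = 54% of 15 L = 15*54/100 = 81/10 L
Solute in mixture 2 = 29% of 9 L = 9*29/100 = 261/100 L
Total solute = 81/10 + 261/100 = 1071/100 L
Total volume = 15 + 9 = 24 L
Final concentration = 1071/100/24 * 100 = 44.63%

44.63


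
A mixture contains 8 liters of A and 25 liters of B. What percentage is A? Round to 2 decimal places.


Volume of A = 8 L
Volume of B = 25 L
Total volume = 8 + 25 = 33 L
Percentage of A = (8/33) * 100
= 24.24%

24.24


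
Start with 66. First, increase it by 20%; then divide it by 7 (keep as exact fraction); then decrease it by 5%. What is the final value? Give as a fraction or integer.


Start with 66.
Step 1: Increase by 20%: 66 * 120/100 = 396/5
Step 2: Divide by 7: 396/5 / 7 = 396/35
Step 3: Decrease by 5%: 396/35 * 95/100 = 1881/175
Final result = 1881/175

1881/175


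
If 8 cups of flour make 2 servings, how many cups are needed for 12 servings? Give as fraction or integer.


Original: 8 cups for 2 servings
Target servings = 12
Scaling factor = 12/2
New amount = 8 * 12/2
= 96/2
= 48 cups

48


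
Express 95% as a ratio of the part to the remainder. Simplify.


Part = 95%, Remainder = 5%
Ratio = 95:5
GCD(95, 5) = 5
Simplify: 19:1 = 19:1

19:1


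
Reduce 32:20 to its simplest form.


Find GCD(32, 20)
GCD = 4
Divide both by 4: 32/4 = 8, 20/4 = 5
Simplified ratio = 8:5

8:5


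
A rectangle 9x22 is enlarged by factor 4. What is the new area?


Original dimensions: 9 x 22
Enlargement factor = 4
New width = 9 * 4 = 36
New height = 22 * 4 = 88
New area = 36 * 88 = 3168

3168


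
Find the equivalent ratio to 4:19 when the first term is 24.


Original ratio: 4:19
First term target: 24
Scale factor = 24 / 4 = 6
Multiply second term: 19 * 6 = 114
Equivalent ratio = 24:114

24:114


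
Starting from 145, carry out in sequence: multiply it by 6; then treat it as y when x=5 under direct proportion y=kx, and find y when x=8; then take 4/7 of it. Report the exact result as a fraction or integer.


Start with 145.
Step 1: Multiply by 6: 145 * 6 = 870
Step 2: Direct prop: k = (870)/5; new y = k*8 = 870*8/5 = 1392
Step 3: Take 4/7: 1392 * 4/7 = 5568/7
Final result = 5568/7

5568/7


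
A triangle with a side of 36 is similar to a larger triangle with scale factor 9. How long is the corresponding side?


Similar triangles have proportional sides
Scale factor = 9
Smaller side = 36
Corresponding larger side = 36 * 9
= 324

324


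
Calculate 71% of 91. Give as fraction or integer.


Compute 71% of 91
Convert percentage: 71% = 71/100
Multiply: 91 * 71/100
= 6461/100
= 6461/100

6461/100


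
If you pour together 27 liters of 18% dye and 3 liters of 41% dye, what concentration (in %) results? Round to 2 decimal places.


Solute in mixture 1 = 18% of 27 L = 27*18/100 = 243/50 L
Solute in mixture 2 = 41% of 3 L = 3*41/100 = 123/100 L
Total solute = 243/50 + 123/100 = 609/100 L
Total volume = 27 + 3 = 30 L
Final concentration = 609/100/30 * 100 = 20.30%

20.30


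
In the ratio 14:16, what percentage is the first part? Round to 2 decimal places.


Total parts = 14 + 16 = 30
First part fraction = 14/30
Percentage = (14/30) * 100
= 0.466667 * 100
= 46.67%

46.67


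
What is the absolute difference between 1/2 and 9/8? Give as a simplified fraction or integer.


Simplify: 1/2 = 1/2 and 9/8 = 9/8
Find common denominator: LCD = 8
Convert: 4/8 and 9/8
Difference = |4 - 9|/8 = 5/8
Simplified = 5/8

5/8


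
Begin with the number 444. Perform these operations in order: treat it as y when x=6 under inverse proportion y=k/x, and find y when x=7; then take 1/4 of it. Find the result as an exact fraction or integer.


Start with 444.
Step 1: Inverse prop: k = (444)*6; new y = k/7 = 444*6/7 = 2664/7
Step 2: Take 1/4: 2664/7 * 1/4 = 666/7
Final result = 666/7

666/7


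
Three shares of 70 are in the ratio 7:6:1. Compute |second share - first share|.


Total parts = 7 + 6 + 1 = 14
Value per part = 70 / 14 = 5
Shares: 7*5=35, 6*5=30, 1*5=5
Second share = 30, first share = 35
Difference = |30 - 35| = 5

5


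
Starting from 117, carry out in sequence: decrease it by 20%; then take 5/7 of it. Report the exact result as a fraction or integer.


Start with 117.
Step 1: Decrease by 20%: 117 * 80/100 = 468/5
Step 2: Take 5/7: 468/5 * 5/7 = 468/7
Final result = 468/7

468/7


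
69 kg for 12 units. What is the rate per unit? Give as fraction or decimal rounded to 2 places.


Total kg = 69
Number of units = 12
Unit rate = 69 / 12
= 5.75 kg per unit

5.75


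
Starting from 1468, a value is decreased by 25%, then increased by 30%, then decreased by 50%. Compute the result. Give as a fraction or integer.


Start: 1468
Step 1: decrease by 25% => multiply by 75/100
  1468 * 75/100 = 1101
Step 2: increase by 30% => multiply by 130/100
  1101 * 130/100 = 14313/10
Step 3: decrease by 50% => multiply by 50/100
  14313/10 * 50/100 = 14313/20
Final value = 14313/20

14313/20


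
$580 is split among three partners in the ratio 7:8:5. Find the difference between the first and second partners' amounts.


Total parts = 7 + 8 + 5 = 20
Value per part = 580 / 20 = 29
Shares: 7*29=203, 8*29=232, 5*29=145
First share = 203, second share = 232
Difference = |203 - 232| = 29

29


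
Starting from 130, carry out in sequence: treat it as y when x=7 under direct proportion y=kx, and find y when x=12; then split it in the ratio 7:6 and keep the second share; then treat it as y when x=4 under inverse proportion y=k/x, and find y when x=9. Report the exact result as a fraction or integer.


Start with 130.
Step 1: Direct prop: k = (130)/7; new y = k*12 = 130*12/7 = 1560/7
Step 2: Split 7:6, second share = 1560/7 * 6/13 = 720/7
Step 3: Inverse prop: k = (720/7)*4; new y = k/9 = 720/7*4/9 = 320/7
Final result = 320/7

320/7


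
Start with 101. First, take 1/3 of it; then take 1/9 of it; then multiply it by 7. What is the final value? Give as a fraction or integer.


Start with 101.
Step 1: Take 1/3: 101 * 1/3 = 101/3
Step 2: Take 1/9: 101/3 * 1/9 = 101/27
Step 3: Multiply by 7: 101/27 * 7 = 707/27
Final result = 707/27

707/27


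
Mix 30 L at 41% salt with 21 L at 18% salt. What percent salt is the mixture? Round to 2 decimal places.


Solute in mixture 1 = 41% of 30 L = 30*41/100 = 123/10 L
Solute in mixture 2 = 18% of 21 L = 21*18/100 = 189/50 L
Total solute = 123/10 + 189/50 = 402/25 L
Total volume = 30 + 21 = 51 L
Final concentration = 402/25/51 * 100 = 31.53%

31.53


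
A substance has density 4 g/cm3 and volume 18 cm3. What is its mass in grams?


Using mass = density * volume
Density = 4 g/cm3
Volume = 18 cm3
Mass = 4 * 18
= 72 g

72


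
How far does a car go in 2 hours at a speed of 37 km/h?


Using distance = speed * time
Speed = 37 km/h
Time = 2 hours
Distance = 37 * 2
= 74 km

74


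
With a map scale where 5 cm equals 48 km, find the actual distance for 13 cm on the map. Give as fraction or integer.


Map scale: 5 cm = 48 km
Measured distance on map = 13 cm
Set up proportion: 13 * 48 / 5
= 624 / 5
= 624/5 km

624/5


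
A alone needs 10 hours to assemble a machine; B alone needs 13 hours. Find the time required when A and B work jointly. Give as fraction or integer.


Rate of A = 1/10 job per hour
Rate of B = 1/13 job per hour
Combined rate = 1/10 + 1/13
Find common denominator: (13 + 10)/(10*13) = 23/130
Combined rate = 23/130 job per hour
Time together = 1 / (23/130) = 130/23 hours

130/23


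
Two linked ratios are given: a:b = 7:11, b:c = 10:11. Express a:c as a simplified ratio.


Given a:b = 7:11 and b:c = 10:11
Make b consistent. Multiply first ratio by 10: a:b = 70:110
Multiply second ratio by 11: b:c = 110:121
Now b = 110 in both, so a:b:c = 70:110:121
Therefore a:c = 70:121
Simplify by GCD: a:c = 70:121

70:121


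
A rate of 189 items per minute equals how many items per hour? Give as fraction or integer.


Converting from per minute to per hour
Rate = 189 items per minute
Multiply by 60: 189 * 60
= 11340 items per hour

11340


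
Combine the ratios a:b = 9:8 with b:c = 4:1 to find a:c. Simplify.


Given a:b = 9:8 and b:c = 4:1
Make b consistent. Multiply first ratio by 4: a:b = 36:32
Multiply second ratio by 8: b:c = 32:8
Now b = 32 in both, so a:b:c = 36:32:8
Therefore a:c = 36:8
Simplify by GCD: a:c = 9:2

9:2


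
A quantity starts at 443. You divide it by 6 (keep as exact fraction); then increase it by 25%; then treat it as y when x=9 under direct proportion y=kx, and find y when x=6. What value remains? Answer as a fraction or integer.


Start with 443.
Step 1: Divide by 6: 443 / 6 = 443/6
Step 2: Increase by 25%: 443/6 * 125/100 = 2215/24
Step 3: Direct prop: k = (2215/24)/9; new y = k*6 = 2215/24*6/9 = 2215/36
Final result = 2215/36

2215/36


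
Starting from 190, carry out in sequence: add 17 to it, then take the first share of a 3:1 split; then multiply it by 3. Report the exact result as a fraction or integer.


Start with 190.
Step 1: Add 17: 190+17=207; split 3:1 first = 207*3/4 = 621/4
Step 2: Multiply by 3: 621/4 * 3 = 1863/4
Final result = 1863/4

1863/4


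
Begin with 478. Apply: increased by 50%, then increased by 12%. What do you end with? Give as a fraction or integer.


Start: 478
Step 1: increase by 50% => multiply by 150/100
  478 * 150/100 = 717
Step 2: increase by 12% => multiply by 112/100
  717 * 112/100 = 20076/25
Final value = 20076/25

20076/25


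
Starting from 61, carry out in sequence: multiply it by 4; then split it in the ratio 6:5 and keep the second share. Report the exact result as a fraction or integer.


Start with 61.
Step 1: Multiply by 4: 61 * 4 = 244
Step 2: Split 6:5, second share = 244 * 5/11 = 1220/11
Final result = 1220/11

1220/11


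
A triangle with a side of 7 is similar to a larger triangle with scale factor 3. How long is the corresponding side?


Similar triangles have proportional sides
Scale factor = 3
Smaller side = 7
Corresponding larger side = 7 * 3
= 21

21


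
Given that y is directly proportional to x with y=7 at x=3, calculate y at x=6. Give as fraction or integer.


Direct proportion: y = kx
Find k: k = 7/3 = 7/3
Compute y at x=6: y = 7/3 * 6
y = 14

14


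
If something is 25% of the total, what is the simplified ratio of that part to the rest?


Part = 25%, Remainder = 75%
Ratio = 25:75
GCD(25, 75) = 25
Simplify: 1:3 = 1:3

1:3


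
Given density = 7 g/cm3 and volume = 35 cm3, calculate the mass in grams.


Using mass = density * volume
Density = 7 g/cm3
Volume = 35 cm3
Mass = 7 * 35
= 245 g

245


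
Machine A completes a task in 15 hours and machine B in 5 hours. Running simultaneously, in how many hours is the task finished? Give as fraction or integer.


Rate of A = 1/15 job per hour
Rate of B = 1/5 job per hour
Combined rate = 1/15 + 1/5
Find common denominator: (5 + 15)/(15*5) = 20/75
Combined rate = 4/15 job per hour
Time together = 1 / (4/15) = 15/4 hours

15/4


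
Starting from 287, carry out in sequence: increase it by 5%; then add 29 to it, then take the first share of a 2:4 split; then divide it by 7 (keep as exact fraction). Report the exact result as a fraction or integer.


Start with 287.
Step 1: Increase by 5%: 287 * 105/100 = 6027/20
Step 2: Add 29: 6027/20+29=6607/20; split 2:4 first = 6607/20*2/6 = 6607/60
Step 3: Divide by 7: 6607/60 / 7 = 6607/420
Final result = 6607/420

6607/420


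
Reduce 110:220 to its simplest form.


Find GCD(110, 220)
GCD = 110
Divide both by 110: 110/110 = 1, 220/110 = 2
Simplified ratio = 1:2

1:2


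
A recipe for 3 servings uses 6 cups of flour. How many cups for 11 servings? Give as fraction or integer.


Original: 6 cups for 3 servings
Target servings = 11
Scaling factor = 11/3
New amount = 6 * 11/3
= 66/3
= 22 cups

22


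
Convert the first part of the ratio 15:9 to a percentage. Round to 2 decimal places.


Total parts = 15 + 9 = 24
First part fraction = 15/24
Percentage = (15/24) * 100
= 0.625 * 100
= 62.50%

62.50


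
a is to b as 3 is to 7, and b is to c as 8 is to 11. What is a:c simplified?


Given a:b = 3:7 and b:c = 8:11
Make b consistent. Multiply first ratio by 8: a:b = 24:56
Multiply second ratio by 7: b:c = 56:77
Now b = 56 in both, so a:b:c = 24:56:77
Therefore a:c = 24:77
Simplify by GCD: a:c = 24:77

24:77


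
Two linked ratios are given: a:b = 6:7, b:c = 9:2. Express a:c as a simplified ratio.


Given a:b = 6:7 and b:c = 9:2
Make b consistent. Multiply first ratio by 9: a:b = 54:63
Multiply second ratio by 7: b:c = 63:14
Now b = 63 in both, so a:b:c = 54:63:14
Therefore a:c = 54:14
Simplify by GCD: a:c = 27:7

27:7


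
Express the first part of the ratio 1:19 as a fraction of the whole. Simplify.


Total parts = 1 + 19 = 20
First part fraction = 1/20
Simplify: 1/20 = 1/20

1/20


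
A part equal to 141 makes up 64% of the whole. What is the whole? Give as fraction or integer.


Given: 141 is 64% of the whole
Set up: 141 = 64/100 * whole
whole = 141 * 100 / 64
whole = 14100 / 64
whole = 3525/16

3525/16


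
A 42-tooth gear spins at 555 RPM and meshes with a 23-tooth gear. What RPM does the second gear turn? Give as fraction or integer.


Gear ratio: teeth_A * RPM_A = teeth_B * RPM_B
42 * 555 = 23 * RPM_B
23310 = 23 * RPM_B
RPM_B = 23310 / 23
RPM_B = 23310/23

23310/23


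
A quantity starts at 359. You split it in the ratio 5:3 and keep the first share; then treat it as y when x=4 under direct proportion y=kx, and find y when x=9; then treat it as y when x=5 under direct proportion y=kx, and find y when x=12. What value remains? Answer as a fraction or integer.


Start with 359.
Step 1: Split 5:3, first share = 359 * 5/8 = 1795/8
Step 2: Direct prop: k = (1795/8)/4; new y = k*9 = 1795/8*9/4 = 16155/32
Step 3: Direct prop: k = (16155/32)/5; new y = k*12 = 16155/32*12/5 = 9693/8
Final result = 9693/8

9693/8


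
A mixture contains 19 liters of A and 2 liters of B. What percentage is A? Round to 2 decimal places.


Volume of A = 19 L
Volume of B = 2 L
Total volume = 19 + 2 = 21 L
Percentage of A = (19/21) * 100
= 90.48%

90.48


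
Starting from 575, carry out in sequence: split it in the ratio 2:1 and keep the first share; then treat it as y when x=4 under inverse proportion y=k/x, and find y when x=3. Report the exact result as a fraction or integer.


Start with 575.
Step 1: Split 2:1, first share = 575 * 2/3 = 1150/3
Step 2: Inverse prop: k = (1150/3)*4; new y = k/3 = 1150/3*4/3 = 4600/9
Final result = 4600/9

4600/9


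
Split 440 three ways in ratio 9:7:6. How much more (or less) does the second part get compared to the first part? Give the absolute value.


Total parts = 9 + 7 + 6 = 22
Value per part = 440 / 22 = 20
Shares: 9*20=180, 7*20=140, 6*20=120
Second share = 140, first share = 180
Difference = |140 - 180| = 40

40


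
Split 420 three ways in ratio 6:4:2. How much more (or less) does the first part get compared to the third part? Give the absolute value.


Total parts = 6 + 4 + 2 = 12
Value per part = 420 / 12 = 35
Shares: 6*35=210, 4*35=140, 2*35=70
First share = 210, third share = 70
Difference = |210 - 70| = 140

140


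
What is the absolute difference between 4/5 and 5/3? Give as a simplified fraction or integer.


Simplify: 4/5 = 4/5 and 5/3 = 5/3
Find common denominator: LCD = 15
Convert: 12/15 and 25/15
Difference = |12 - 25|/15 = 13/15
Simplified = 13/15

13/15


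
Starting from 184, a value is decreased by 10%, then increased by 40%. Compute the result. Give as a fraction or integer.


Start: 184
Step 1: decrease by 10% => multiply by 90/100
  184 * 90/100 = 828/5
Step 2: increase by 40% => multiply by 140/100
  828/5 * 140/100 = 5796/25
Final value = 5796/25

5796/25


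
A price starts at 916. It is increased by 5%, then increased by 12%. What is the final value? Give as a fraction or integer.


Start: 916
Step 1: increase by 5% => multiply by 105/100
  916 * 105/100 = 4809/5
Step 2: increase by 12% => multiply by 112/100
  4809/5 * 112/100 = 134652/125
Final value = 134652/125

134652/125


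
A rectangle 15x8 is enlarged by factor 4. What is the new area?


Original dimensions: 15 x 8
Enlargement factor = 4
New width = 15 * 4 = 60
New height = 8 * 4 = 32
New area = 60 * 32 = 1920

1920


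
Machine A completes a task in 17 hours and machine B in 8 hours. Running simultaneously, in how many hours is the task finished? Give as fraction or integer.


Rate of A = 1/17 job per hour
Rate of B = 1/8 job per hour
Combined rate = 1/17 + 1/8
Find common denominator: (8 + 17)/(17*8) = 25/136
Combined rate = 25/136 job per hour
Time together = 1 / (25/136) = 136/25 hours

136/25


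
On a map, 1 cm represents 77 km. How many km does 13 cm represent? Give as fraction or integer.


Map scale: 1 cm = 77 km
Measured distance on map = 13 cm
Set up proportion: 13 * 77 / 1
= 1001 / 1
= 1001 km

1001


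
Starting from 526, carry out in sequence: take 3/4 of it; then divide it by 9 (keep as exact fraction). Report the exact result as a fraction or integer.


Start with 526.
Step 1: Take 3/4: 526 * 3/4 = 789/2
Step 2: Divide by 9: 789/2 / 9 = 263/6
Final result = 263/6

263/6


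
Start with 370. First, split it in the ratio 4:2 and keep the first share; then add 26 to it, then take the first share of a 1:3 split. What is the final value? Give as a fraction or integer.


Start with 370.
Step 1: Split 4:2, first share = 370 * 4/6 = 740/3
Step 2: Add 26: 740/3+26=818/3; split 1:3 first = 818/3*1/4 = 409/6
Final result = 409/6

409/6


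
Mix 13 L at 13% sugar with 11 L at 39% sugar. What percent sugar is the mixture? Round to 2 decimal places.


Solute in mixture 1 = 13% of 13 L = 13*13/100 = 169/100 L
Solute in mixture 2 = 39% of 11 L = 11*39/100 = 429/100 L
Total solute = 169/100 + 429/100 = 299/50 L
Total volume = 13 + 11 = 24 L
Final concentration = 299/50/24 * 100 = 24.92%

24.92


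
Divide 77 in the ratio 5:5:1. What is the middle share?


Ratio = 5:5:1
Total parts = 5 + 5 + 1 = 11
Value per part = 77 / 11 = 7
First share = 5 * 7 = 35
Middle share = 5 * 7 = 35
Third share = 1 * 7 = 7

35


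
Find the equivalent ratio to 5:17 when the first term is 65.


Original ratio: 5:17
First term target: 65
Scale factor = 65 / 5 = 13
Multiply second term: 17 * 13 = 221
Equivalent ratio = 65:221

65:221


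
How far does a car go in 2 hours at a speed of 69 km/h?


Using distance = speed * time
Speed = 69 km/h
Time = 2 hours
Distance = 69 * 2
= 138 km

138


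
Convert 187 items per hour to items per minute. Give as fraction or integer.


Converting from per hour to per minute
Rate = 187 items per hour
Divide by 60: 187/60
= 187/60 items per minute

187/60


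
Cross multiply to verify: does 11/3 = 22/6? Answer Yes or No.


Cross multiply to check 11/3 = 22/6
Left cross product: 11 * 6 = 66
Right cross product: 3 * 22 = 66
66 = 66
Equal, so proportions match => Yes

Yes


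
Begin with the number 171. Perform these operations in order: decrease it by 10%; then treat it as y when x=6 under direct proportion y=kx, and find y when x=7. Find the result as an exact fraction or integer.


Start with 171.
Step 1: Decrease by 10%: 171 * 90/100 = 1539/10
Step 2: Direct prop: k = (1539/10)/6; new y = k*7 = 1539/10*7/6 = 3591/20
Final result = 3591/20

3591/20


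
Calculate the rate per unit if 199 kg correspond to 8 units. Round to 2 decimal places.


Total kg = 199
Number of units = 8
Unit rate = 199 / 8
= 24.88 kg per unit

24.88


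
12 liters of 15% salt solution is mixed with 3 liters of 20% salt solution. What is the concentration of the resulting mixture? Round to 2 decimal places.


Solute in mixture 1 = 15% of 12 L = 12*15/100 = 9/5 L
Solute in mixture 2 = 20% of 3 L = 3*20/100 = 3/5 L
Total solute = 9/5 + 3/5 = 12/5 L
Total volume = 12 + 3 = 15 L
Final concentration = 12/5/15 * 100 = 16.00%

16.00


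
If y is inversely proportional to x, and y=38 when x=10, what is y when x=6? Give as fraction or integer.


Inverse proportion: y = k/x
Find k: k = 10 * 38 = 380
Compute y at x=6: y = 380/6
y = 190/3

190/3


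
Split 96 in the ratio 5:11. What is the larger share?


Total parts = 5 + 11 = 16
Value per part = 96 / 16 = 6
First share = 5 * 6 = 30
Second share = 11 * 6 = 66
Larger share = 66

66


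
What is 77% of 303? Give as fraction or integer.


Compute 77% of 303
Convert percentage: 77% = 77/100
Multiply: 303 * 77/100
= 23331/100
= 23331/100

23331/100


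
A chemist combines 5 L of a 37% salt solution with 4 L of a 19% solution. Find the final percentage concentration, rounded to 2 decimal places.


Solute in mixture 1 = 37% of 5 L = 5*37/100 = 37/20 L
Solute in mixture 2 = 19% of 4 L = 4*19/100 = 19/25 L
Total solute = 37/20 + 19/25 = 261/100 L
Total volume = 5 + 4 = 9 L
Final concentration = 261/100/9 * 100 = 29.00%

29.00


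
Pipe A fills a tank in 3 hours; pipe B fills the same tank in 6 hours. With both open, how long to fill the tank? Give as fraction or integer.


Rate of A = 1/3 job per hour
Rate of B = 1/6 job per hour
Combined rate = 1/3 + 1/6
Find common denominator: (6 + 3)/(3*6) = 9/18
Combined rate = 1/2 job per hour
Time together = 1 / (1/2) = 2 hours

2


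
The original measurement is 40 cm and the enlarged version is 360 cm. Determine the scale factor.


Original length = 40 cm
Scaled length = 360 cm
Scale factor = 360 / 40
= 9

9


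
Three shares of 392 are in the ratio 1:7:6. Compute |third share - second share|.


Total parts = 1 + 7 + 6 = 14
Value per part = 392 / 14 = 28
Shares: 1*28=28, 7*28=196, 6*28=168
Third share = 168, second share = 196
Difference = |168 - 196| = 28

28


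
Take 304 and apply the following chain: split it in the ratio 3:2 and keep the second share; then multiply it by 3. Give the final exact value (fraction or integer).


Start with 304.
Step 1: Split 3:2, second share = 304 * 2/5 = 608/5
Step 2: Multiply by 3: 608/5 * 3 = 1824/5
Final result = 1824/5

1824/5


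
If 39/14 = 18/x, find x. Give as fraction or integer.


Setting up: 39/14 = 18/x
Cross multiply: 39 * x = 14 * 18
39x = 252
x = 252/39
x = 84/13

84/13


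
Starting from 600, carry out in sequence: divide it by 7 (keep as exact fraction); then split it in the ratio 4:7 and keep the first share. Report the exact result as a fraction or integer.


Start with 600.
Step 1: Divide by 7: 600 / 7 = 600/7
Step 2: Split 4:7, first share = 600/7 * 4/11 = 2400/77
Final result = 2400/77

2400/77


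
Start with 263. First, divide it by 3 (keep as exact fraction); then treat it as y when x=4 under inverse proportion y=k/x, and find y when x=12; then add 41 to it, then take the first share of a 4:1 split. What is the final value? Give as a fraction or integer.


Start with 263.
Step 1: Divide by 3: 263 / 3 = 263/3
Step 2: Inverse prop: k = (263/3)*4; new y = k/12 = 263/3*4/12 = 263/9
Step 3: Add 41: 263/9+41=632/9; split 4:1 first = 632/9*4/5 = 2528/45
Final result = 2528/45

2528/45


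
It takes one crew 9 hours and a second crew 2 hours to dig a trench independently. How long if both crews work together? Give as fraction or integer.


Rate of A = 1/9 job per hour
Rate of B = 1/2 job per hour
Combined rate = 1/9 + 1/2
Find common denominator: (2 + 9)/(9*2) = 11/18
Combined rate = 11/18 job per hour
Time together = 1 / (11/18) = 18/11 hours

18/11


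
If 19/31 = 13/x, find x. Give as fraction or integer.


Setting up: 19/31 = 13/x
Cross multiply: 19 * x = 31 * 13
19x = 403
x = 403/19
x = 403/19

403/19


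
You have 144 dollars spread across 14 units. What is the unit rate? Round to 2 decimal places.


Total dollars = 144
Number of units = 14
Unit rate = 144 / 14
= 10.29 dollars per unit

10.29


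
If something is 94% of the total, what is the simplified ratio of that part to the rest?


Part = 94%, Remainder = 6%
Ratio = 94:6
GCD(94, 6) = 2
Simplify: 47:3 = 47:3

47:3


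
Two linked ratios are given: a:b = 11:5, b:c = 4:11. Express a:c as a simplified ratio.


Given a:b = 11:5 and b:c = 4:11
Make b consistent. Multiply first ratio by 4: a:b = 44:20
Multiply second ratio by 5: b:c = 20:55
Now b = 20 in both, so a:b:c = 44:20:55
Therefore a:c = 44:55
Simplify by GCD: a:c = 4:5

4:5


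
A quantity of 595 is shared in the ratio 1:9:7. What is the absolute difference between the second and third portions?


Total parts = 1 + 9 + 7 = 17
Value per part = 595 / 17 = 35
Shares: 1*35=35, 9*35=315, 7*35=245
Second share = 315, third share = 245
Difference = |315 - 245| = 70

70


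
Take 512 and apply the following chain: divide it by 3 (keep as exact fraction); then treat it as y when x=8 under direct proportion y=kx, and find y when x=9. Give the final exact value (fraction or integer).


Start with 512.
Step 1: Divide by 3: 512 / 3 = 512/3
Step 2: Direct prop: k = (512/3)/8; new y = k*9 = 512/3*9/8 = 192
Final result = 192

192


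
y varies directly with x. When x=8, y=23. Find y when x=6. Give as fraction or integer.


Direct proportion: y = kx
Find k: k = 23/8 = 23/8
Compute y at x=6: y = 23/8 * 6
y = 69/4

69/4


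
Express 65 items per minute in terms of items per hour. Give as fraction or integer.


Converting from per minute to per hour
Rate = 65 items per minute
Multiply by 60: 65 * 60
= 3900 items per hour

3900


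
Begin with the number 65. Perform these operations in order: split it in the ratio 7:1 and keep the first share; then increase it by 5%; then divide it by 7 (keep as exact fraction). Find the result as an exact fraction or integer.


Start with 65.
Step 1: Split 7:1, first share = 65 * 7/8 = 455/8
Step 2: Increase by 5%: 455/8 * 105/100 = 1911/32
Step 3: Divide by 7: 1911/32 / 7 = 273/32
Final result = 273/32

273/32


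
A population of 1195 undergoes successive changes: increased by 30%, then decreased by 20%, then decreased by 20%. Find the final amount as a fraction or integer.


Start: 1195
Step 1: increase by 30% => multiply by 130/100
  1195 * 130/100 = 3107/2
Step 2: decrease by 20% => multiply by 80/100
  3107/2 * 80/100 = 6214/5
Step 3: decrease by 20% => multiply by 80/100
  6214/5 * 80/100 = 24856/25
Final value = 24856/25

24856/25


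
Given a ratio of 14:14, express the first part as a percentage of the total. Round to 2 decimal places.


Total parts = 14 + 14 = 28
First part fraction = 14/28
Percentage = (14/28) * 100
= 0.5 * 100
= 50.00%

50.00


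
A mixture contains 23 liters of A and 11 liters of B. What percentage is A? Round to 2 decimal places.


Volume of A = 23 L
Volume of B = 11 L
Total volume = 23 + 11 = 34 L
Percentage of A = (23/34) * 100
= 67.65%

67.65


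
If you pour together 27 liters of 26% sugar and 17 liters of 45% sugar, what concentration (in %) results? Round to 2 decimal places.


Solute in mixture 1 = 26% of 27 L = 27*26/100 = 351/50 L
Solute in mixture 2 = 45% of 17 L = 17*45/100 = 153/20 L
Total solute = 351/50 + 153/20 = 1467/100 L
Total volume = 27 + 17 = 44 L
Final concentration = 1467/100/44 * 100 = 33.34%

33.34


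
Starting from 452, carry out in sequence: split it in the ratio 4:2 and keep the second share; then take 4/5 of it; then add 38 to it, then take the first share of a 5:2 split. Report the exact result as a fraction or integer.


Start with 452.
Step 1: Split 4:2, second share = 452 * 2/6 = 452/3
Step 2: Take 4/5: 452/3 * 4/5 = 1808/15
Step 3: Add 38: 1808/15+38=2378/15; split 5:2 first = 2378/15*5/7 = 2378/21
Final result = 2378/21

2378/21


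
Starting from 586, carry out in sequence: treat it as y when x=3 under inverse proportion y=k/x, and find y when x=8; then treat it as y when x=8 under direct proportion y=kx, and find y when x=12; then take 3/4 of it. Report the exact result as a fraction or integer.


Start with 586.
Step 1: Inverse prop: k = (586)*3; new y = k/8 = 586*3/8 = 879/4
Step 2: Direct prop: k = (879/4)/8; new y = k*12 = 879/4*12/8 = 2637/8
Step 3: Take 3/4: 2637/8 * 3/4 = 7911/32
Final result = 7911/32

7911/32


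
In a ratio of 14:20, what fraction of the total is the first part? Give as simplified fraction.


Total parts = 14 + 20 = 34
First part fraction = 14/34
Simplify: 14/34 = 7/17

7/17


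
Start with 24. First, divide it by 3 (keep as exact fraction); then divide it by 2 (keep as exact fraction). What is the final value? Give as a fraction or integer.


Start with 24.
Step 1: Divide by 3: 24 / 3 = 8
Step 2: Divide by 2: 8 / 2 = 4
Final result = 4

4


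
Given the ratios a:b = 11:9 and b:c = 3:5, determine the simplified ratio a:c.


Given a:b = 11:9 and b:c = 3:5
Make b consistent. Multiply first ratio by 3: a:b = 33:27
Multiply second ratio by 9: b:c = 27:45
Now b = 27 in both, so a:b:c = 33:27:45
Therefore a:c = 33:45
Simplify by GCD: a:c = 11:15

11:15


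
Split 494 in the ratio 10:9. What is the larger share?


Total parts = 10 + 9 = 19
Value per part = 494 / 19 = 26
First share = 10 * 26 = 260
Second share = 9 * 26 = 234
Larger share = 260

260


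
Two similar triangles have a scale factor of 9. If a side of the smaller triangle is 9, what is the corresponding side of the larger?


Similar triangles have proportional sides
Scale factor = 9
Smaller side = 9
Corresponding larger side = 9 * 9
= 81

81


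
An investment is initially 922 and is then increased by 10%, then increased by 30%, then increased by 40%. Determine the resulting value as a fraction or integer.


Start: 922
Step 1: increase by 10% => multiply by 110/100
  922 * 110/100 = 5071/5
Step 2: increase by 30% => multiply by 130/100
  5071/5 * 130/100 = 65923/50
Step 3: increase by 40% => multiply by 140/100
  65923/50 * 140/100 = 461461/250
Final value = 461461/250

461461/250


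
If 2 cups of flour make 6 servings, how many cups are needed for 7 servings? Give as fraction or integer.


Original: 2 cups for 6 servings
Target servings = 7
Scaling factor = 7/6
New amount = 2 * 7/6
= 14/6
= 7/3 cups

7/3


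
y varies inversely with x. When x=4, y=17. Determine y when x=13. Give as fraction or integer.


Inverse proportion: y = k/x
Find k: k = 4 * 17 = 68
Compute y at x=13: y = 68/13
y = 68/13

68/13


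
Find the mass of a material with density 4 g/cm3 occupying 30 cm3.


Using mass = density * volume
Density = 4 g/cm3
Volume = 30 cm3
Mass = 4 * 30
= 120 g

120


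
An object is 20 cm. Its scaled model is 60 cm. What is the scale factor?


Original length = 20 cm
Scaled length = 60 cm
Scale factor = 60 / 20
= 3

3


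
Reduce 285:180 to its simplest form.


Find GCD(285, 180)
GCD = 15
Divide both by 15: 285/15 = 19, 180/15 = 12
Simplified ratio = 19:12

19:12


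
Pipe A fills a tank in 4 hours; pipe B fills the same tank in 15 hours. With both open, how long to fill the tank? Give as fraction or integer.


Rate of A = 1/4 job per hour
Rate of B = 1/15 job per hour
Combined rate = 1/4 + 1/15
Find common denominator: (15 + 4)/(4*15) = 19/60
Combined rate = 19/60 job per hour
Time together = 1 / (19/60) = 60/19 hours

60/19


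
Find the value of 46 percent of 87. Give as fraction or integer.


Compute 46% of 87
Convert percentage: 46% = 46/100
Multiply: 87 * 46/100
= 4002/100
= 2001/50

2001/50


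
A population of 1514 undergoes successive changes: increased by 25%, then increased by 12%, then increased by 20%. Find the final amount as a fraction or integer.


Start: 1514
Step 1: increase by 25% => multiply by 125/100
  1514 * 125/100 = 3785/2
Step 2: increase by 12% => multiply by 112/100
  3785/2 * 112/100 = 10598/5
Step 3: increase by 20% => multiply by 120/100
  10598/5 * 120/100 = 63588/25
Final value = 63588/25

63588/25


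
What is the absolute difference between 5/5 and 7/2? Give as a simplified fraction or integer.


Simplify: 5/5 = 1 and 7/2 = 7/2
Find common denominator: LCD = 2
Convert: 2/2 and 7/2
Difference = |2 - 7|/2 = 5/2
Simplified = 5/2

5/2


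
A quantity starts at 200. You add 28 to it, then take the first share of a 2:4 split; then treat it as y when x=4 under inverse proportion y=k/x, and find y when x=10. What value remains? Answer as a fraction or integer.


Start with 200.
Step 1: Add 28: 200+28=228; split 2:4 first = 228*2/6 = 76
Step 2: Inverse prop: k = (76)*4; new y = k/10 = 76*4/10 = 152/5
Final result = 152/5

152/5


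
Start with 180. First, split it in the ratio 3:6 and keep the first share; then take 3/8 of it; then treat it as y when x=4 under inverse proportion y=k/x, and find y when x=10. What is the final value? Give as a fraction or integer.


Start with 180.
Step 1: Split 3:6, first share = 180 * 3/9 = 60
Step 2: Take 3/8: 60 * 3/8 = 45/2
Step 3: Inverse prop: k = (45/2)*4; new y = k/10 = 45/2*4/10 = 9
Final result = 9

9


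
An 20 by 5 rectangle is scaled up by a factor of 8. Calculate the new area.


Original dimensions: 20 x 5
Enlargement factor = 8
New width = 20 * 8 = 160
New height = 5 * 8 = 40
New area = 160 * 40 = 6400

6400


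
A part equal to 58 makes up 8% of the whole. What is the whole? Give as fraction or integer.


Given: 58 is 8% of the whole
Set up: 58 = 8/100 * whole
whole = 58 * 100 / 8
whole = 5800 / 8
whole = 725

725


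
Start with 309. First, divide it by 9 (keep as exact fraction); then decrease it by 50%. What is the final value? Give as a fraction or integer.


Start with 309.
Step 1: Divide by 9: 309 / 9 = 103/3
Step 2: Decrease by 50%: 103/3 * 50/100 = 103/6
Final result = 103/6

103/6


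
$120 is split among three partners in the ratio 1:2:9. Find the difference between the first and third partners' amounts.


Total parts = 1 + 2 + 9 = 12
Value per part = 120 / 12 = 10
Shares: 1*10=10, 2*10=20, 9*10=90
First share = 10, third share = 90
Difference = |10 - 90| = 80

80


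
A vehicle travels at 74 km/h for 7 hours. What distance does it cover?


Using distance = speed * time
Speed = 74 km/h
Time = 7 hours
Distance = 74 * 7
= 518 km

518


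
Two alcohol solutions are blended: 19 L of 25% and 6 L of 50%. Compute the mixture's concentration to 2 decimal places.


Solute in mixture 1 = 25% of 19 L = 19*25/100 = 19/4 L
Solute in mixture 2 = 50% of 6 L = 6*50/100 = 3 L
Total solute = 19/4 + 3 = 31/4 L
Total volume = 19 + 6 = 25 L
Final concentration = 31/4/25 * 100 = 31.00%

31.00


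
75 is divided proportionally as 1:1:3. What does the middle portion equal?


Ratio = 1:1:3
Total parts = 1 + 1 + 3 = 5
Value per part = 75 / 5 = 15
First share = 1 * 15 = 15
Middle share = 1 * 15 = 15
Third share = 3 * 15 = 45

15


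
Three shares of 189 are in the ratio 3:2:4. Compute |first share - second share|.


Total parts = 3 + 2 + 4 = 9
Value per part = 189 / 9 = 21
Shares: 3*21=63, 2*21=42, 4*21=84
First share = 63, second share = 42
Difference = |63 - 42| = 21

21


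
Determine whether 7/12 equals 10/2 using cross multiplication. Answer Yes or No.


Cross multiply to check 7/12 = 10/2
Left cross product: 7 * 2 = 14
Right cross product: 12 * 10 = 120
14 != 120
Not equal, so proportions differ => No

No


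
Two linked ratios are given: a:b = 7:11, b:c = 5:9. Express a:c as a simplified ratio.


Given a:b = 7:11 and b:c = 5:9
Make b consistent. Multiply first ratio by 5: a:b = 35:55
Multiply second ratio by 11: b:c = 55:99
Now b = 55 in both, so a:b:c = 35:55:99
Therefore a:c = 35:99
Simplify by GCD: a:c = 35:99

35:99


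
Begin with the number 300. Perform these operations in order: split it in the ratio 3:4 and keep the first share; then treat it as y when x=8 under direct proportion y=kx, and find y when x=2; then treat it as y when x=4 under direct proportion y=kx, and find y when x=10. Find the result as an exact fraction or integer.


Start with 300.
Step 1: Split 3:4, first share = 300 * 3/7 = 900/7
Step 2: Direct prop: k = (900/7)/8; new y = k*2 = 900/7*2/8 = 225/7
Step 3: Direct prop: k = (225/7)/4; new y = k*10 = 225/7*10/4 = 1125/14
Final result = 1125/14

1125/14


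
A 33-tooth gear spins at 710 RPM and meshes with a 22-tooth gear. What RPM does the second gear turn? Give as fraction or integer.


Gear ratio: teeth_A * RPM_A = teeth_B * RPM_B
33 * 710 = 22 * RPM_B
23430 = 22 * RPM_B
RPM_B = 23430 / 22
RPM_B = 1065

1065


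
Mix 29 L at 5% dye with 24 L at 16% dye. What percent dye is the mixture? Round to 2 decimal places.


Solute in mixture 1 = 5% of 29 L = 29*5/100 = 29/20 L
Solute in mixture 2 = 16% of 24 L = 24*16/100 = 96/25 L
Total solute = 29/20 + 96/25 = 529/100 L
Total volume = 29 + 24 = 53 L
Final concentration = 529/100/53 * 100 = 9.98%

9.98
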